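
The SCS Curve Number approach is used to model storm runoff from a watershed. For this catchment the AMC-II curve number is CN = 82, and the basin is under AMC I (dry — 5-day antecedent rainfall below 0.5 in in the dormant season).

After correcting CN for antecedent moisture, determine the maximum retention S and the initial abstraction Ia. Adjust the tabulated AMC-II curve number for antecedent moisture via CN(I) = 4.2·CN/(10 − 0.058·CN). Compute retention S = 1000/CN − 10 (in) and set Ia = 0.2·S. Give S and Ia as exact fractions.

S = 1500/287 in ≈ 5.226 in; Ia = 300/287 in ≈ 1.045 in

CN(I) from CN(II)=82: (4.2·82)/(10 − 0.058·82) = 28700/437 ≈ 65.675
S = 1000/(28700/437) − 10 = 1500/287 in ≈ 5.226 in
Ia = 0.2S: 0.2·5.226 = 1.045 in (exactly 300/287)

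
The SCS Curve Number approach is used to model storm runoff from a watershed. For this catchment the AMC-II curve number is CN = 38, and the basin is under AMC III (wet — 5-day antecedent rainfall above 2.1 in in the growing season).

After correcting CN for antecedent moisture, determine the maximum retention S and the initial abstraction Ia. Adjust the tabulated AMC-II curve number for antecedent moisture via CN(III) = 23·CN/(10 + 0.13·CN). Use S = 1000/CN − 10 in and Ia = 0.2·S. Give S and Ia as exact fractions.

S = 3100/437 in ≈ 7.094 in; Ia = 620/437 in ≈ 1.419 in

Wet (AMC III): CN(III) = 23·38/(10 + 0.13·38) = 874/(747/50) = 43700/747 ≈ 58.501
S = 1000/(43700/747) − 10 = 3100/437 in ≈ 7.094 in
Initial abstraction Ia = S/5 = (3100/437)/5 = 620/437 ≈ 1.419 in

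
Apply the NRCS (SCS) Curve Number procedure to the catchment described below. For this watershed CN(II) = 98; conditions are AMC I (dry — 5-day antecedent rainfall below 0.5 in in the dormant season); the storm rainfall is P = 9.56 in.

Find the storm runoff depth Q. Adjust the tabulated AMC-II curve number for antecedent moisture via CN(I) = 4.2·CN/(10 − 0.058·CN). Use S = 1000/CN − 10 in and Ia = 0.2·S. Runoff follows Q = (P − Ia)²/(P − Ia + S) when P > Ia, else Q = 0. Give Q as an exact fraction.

Q = 59258651761/6583824975 in ≈ 9.001 in

Adjust CN=98 to AMC I: 4.2·98/(10 − 0.058·98) → (2058/5) ÷ (1079/250) = 102900/1079 ≈ 95.366
S = 1000/(102900/1079) − 10 = 500/1029 in ≈ 0.486 in
Ia = 0.2·(500/1029) = 100/1029 in ≈ 0.097 in
Excess rainfall: 9.560 − 0.097 = 9.463 in; P > Ia so Q > 0
Q: (243431/25725)² ÷ (255931/25725) = 59258651761/6583824975 in (≈ 9.001 in)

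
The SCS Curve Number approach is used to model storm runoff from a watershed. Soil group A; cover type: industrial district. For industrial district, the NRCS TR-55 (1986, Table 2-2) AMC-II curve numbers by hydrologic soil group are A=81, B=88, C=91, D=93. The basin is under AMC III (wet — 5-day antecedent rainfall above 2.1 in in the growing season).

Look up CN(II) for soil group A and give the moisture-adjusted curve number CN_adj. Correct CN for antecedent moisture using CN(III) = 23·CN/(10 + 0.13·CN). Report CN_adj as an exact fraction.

CN_adj = 186300/2053 ≈ 90.745

NRCS table: industrial district, soil group A → CN(II) = 81
Adjust CN=81 to AMC III: 23·81/(10 + 0.13·81) → 1863 ÷ (2053/100) = 186300/2053 ≈ 90.745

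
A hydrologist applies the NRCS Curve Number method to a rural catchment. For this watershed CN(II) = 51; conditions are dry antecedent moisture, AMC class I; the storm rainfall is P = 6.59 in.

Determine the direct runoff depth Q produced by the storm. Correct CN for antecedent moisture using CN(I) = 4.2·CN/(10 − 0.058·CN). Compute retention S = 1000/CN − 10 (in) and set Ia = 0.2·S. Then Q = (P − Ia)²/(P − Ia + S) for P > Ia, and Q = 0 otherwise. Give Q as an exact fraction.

Adjust CN=51 to AMC I: 4.2·51/(10 − 0.058·51) → (1071/5) ÷ (3521/500) = 15300/503 ≈ 30.417
Retention S: 1000/CN − 10 with CN=30.417 → S = 3500/153 ≈ 22.876 in
Initial abstraction Ia = S/5 = (3500/153)/5 = 700/153 ≈ 4.575 in
Since P=6.590 > Ia=4.575: effective rainfall P−Ia = 30827/15300 in
Runoff Q = (P−Ia)²/(P−Ia+S) = (2.015)²/(2.015+22.876) = 950303929/5826653100 ≈ 0.163 in

Q = 950303929/5826653100 in ≈ 0.163 in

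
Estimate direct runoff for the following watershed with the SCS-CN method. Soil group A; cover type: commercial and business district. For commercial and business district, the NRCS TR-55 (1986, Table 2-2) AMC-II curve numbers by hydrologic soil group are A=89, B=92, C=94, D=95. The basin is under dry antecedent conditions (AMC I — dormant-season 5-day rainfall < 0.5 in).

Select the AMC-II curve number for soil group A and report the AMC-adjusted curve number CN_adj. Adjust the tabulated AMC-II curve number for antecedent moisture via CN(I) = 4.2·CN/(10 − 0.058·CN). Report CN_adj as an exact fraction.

CN_adj = 186900/2419 ≈ 77.263

NRCS table: commercial and business district, soil group A → CN(II) = 89
Dry (AMC I): CN(I) = 4.2·89/(10 − 0.058·89) = (1869/5)/(2419/500) = 186900/2419 ≈ 77.263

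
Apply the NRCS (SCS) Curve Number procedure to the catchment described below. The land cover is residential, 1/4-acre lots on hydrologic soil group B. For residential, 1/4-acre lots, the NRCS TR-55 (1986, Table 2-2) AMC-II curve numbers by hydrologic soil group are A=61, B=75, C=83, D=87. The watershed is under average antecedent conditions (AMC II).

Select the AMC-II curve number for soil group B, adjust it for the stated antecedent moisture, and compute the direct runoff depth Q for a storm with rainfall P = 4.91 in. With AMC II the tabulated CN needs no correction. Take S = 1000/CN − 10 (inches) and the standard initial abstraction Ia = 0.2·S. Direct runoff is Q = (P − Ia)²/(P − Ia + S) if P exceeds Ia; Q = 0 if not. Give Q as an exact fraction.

Q = 1620529/681900 in ≈ 2.376 in

NRCS table: residential, 1/4-acre lots, soil group B → CN(II) = 75
Average conditions: CN = 75 (no AMC adjustment).
S = 1000/75 − 10 = 10/3 in ≈ 3.333 in
Initial abstraction Ia = S/5 = (10/3)/5 = 2/3 ≈ 0.667 in
Excess rainfall: 4.910 − 0.667 = 4.243 in; P > Ia so Q > 0
Q: (1273/300)² ÷ (2273/300) = 1620529/681900 in (≈ 2.376 in)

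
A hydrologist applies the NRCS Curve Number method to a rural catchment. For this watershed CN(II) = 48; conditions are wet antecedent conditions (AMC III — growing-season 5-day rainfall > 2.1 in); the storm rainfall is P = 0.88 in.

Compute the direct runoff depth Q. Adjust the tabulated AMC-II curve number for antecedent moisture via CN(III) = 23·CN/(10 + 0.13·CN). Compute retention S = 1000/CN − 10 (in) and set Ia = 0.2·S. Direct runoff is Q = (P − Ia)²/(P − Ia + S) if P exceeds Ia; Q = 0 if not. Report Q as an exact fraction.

Q = 0 in ≈ 0.000 in

Adjust CN=48 to AMC III: 23·48/(10 + 0.13·48) → 1104 ÷ (406/25) = 13800/203 ≈ 67.980
Retention S: 1000/CN − 10 with CN=67.980 → S = 325/69 ≈ 4.710 in
Ia = 0.2·(325/69) = 65/69 in ≈ 0.942 in
P = 0.880 ≤ Ia = 0.942 in: entire storm abstracted, Q = 0.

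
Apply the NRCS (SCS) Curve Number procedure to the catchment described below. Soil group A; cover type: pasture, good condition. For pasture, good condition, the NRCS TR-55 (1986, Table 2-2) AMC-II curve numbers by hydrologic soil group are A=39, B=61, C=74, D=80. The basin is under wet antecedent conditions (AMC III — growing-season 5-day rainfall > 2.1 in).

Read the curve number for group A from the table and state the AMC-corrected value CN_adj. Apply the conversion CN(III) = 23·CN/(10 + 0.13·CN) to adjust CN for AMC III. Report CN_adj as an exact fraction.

CN_adj = 89700/1507 ≈ 59.522

NRCS table: pasture, good condition, soil group A → CN(II) = 39
CN(III) from CN(II)=39: (23·39)/(10 + 0.13·39) = 89700/1507 ≈ 59.522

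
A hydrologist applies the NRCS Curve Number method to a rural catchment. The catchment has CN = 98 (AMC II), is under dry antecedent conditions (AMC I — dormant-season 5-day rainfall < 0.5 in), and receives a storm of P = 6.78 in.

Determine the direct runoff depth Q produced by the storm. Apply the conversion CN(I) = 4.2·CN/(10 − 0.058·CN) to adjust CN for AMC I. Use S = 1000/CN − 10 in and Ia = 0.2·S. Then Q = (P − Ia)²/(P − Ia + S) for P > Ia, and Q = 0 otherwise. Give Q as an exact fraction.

Dry (AMC I): CN(I) = 4.2·98/(10 − 0.058·98) = (2058/5)/(1079/250) = 102900/1079 ≈ 95.366
S = 1000/(102900/1079) − 10 = 500/1029 in ≈ 0.486 in
Initial abstraction Ia = S/5 = (500/1029)/5 = 100/1029 ≈ 0.097 in
Excess rainfall: 6.780 − 0.097 = 6.683 in; P > Ia so Q > 0
Runoff Q = (P−Ia)²/(P−Ia+S) = (6.683)²/(6.683+0.486) = 118219756561/18976354950 ≈ 6.230 in

Q = 118219756561/18976354950 in ≈ 6.230 in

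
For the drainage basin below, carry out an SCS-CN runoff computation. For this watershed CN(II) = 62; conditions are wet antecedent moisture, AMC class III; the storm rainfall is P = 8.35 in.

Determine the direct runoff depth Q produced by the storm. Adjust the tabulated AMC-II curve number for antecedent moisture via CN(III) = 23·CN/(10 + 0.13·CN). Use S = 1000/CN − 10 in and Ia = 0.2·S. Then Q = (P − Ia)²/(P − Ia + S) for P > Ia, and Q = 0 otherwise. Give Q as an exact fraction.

CN(III) from CN(II)=62: (23·62)/(10 + 0.13·62) = 71300/903 ≈ 78.959
Max retention: S = 1000/(71300/903) − 10 = 1900/713 in (≈ 2.665 in)
Ia = 0.2·(1900/713) = 380/713 in ≈ 0.533 in
P − Ia = 8.350 − 0.533 = 111471/14260 ≈ 7.817 in (> 0, runoff occurs)
Q = (111471/14260)²/((111471/14260) + 1900/713) = (12425783841/203347600)/(149471/14260) = 12425783841/2131456460 in ≈ 5.830 in

Q = 12425783841/2131456460 in ≈ 5.830 in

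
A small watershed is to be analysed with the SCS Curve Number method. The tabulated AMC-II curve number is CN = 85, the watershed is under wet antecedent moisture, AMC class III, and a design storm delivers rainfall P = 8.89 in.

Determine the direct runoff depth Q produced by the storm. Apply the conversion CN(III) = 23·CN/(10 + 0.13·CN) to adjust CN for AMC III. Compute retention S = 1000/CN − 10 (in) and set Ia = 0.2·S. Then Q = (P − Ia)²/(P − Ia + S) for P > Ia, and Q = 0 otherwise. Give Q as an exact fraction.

Q = 116689876801/14529520900 in ≈ 8.031 in

Adjust CN=85 to AMC III: 23·85/(10 + 0.13·85) → 1955 ÷ (421/20) = 39100/421 ≈ 92.874
S = 1000/(39100/421) − 10 = 300/391 in ≈ 0.767 in
Ia = 0.2S: 0.2·0.767 = 0.153 in (exactly 60/391)
Since P=8.890 > Ia=0.153: effective rainfall P−Ia = 341599/39100 in
Q = (341599/39100)²/((341599/39100) + 300/391) = (116689876801/1528810000)/(371599/39100) = 116689876801/14529520900 in ≈ 8.031 in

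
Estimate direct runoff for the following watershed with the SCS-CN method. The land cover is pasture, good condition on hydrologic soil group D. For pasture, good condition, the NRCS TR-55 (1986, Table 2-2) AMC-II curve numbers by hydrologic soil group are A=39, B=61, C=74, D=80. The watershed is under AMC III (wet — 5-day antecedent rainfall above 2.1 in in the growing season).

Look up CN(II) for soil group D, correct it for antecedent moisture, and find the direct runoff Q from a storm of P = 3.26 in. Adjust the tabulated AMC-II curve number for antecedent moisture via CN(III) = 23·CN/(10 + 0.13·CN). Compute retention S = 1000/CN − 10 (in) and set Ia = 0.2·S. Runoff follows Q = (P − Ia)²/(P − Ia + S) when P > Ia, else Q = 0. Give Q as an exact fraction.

Q = 12243001/5461350 in ≈ 2.242 in

NRCS table: pasture, good condition, soil group D → CN(II) = 80
Wet (AMC III): CN(III) = 23·80/(10 + 0.13·80) = 1840/(102/5) = 4600/51 ≈ 90.196
Max retention: S = 1000/(4600/51) − 10 = 25/23 in (≈ 1.087 in)
Ia = 0.2·(25/23) = 5/23 in ≈ 0.217 in
P − Ia = 3.260 − 0.217 = 3499/1150 ≈ 3.043 in (> 0, runoff occurs)
Runoff Q = (P−Ia)²/(P−Ia+S) = (3.043)²/(3.043+1.087) = 12243001/5461350 ≈ 2.242 in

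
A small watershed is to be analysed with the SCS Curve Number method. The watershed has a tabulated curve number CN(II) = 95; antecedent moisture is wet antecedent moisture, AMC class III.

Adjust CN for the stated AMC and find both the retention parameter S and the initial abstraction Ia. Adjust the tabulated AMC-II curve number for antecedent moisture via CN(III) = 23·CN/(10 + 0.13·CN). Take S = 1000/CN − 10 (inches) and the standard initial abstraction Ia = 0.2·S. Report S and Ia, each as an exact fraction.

S = 100/437 in ≈ 0.229 in; Ia = 20/437 in ≈ 0.046 in

CN(III) from CN(II)=95: (23·95)/(10 + 0.13·95) = 43700/447 ≈ 97.763
Max retention: S = 1000/(43700/447) − 10 = 100/437 in (≈ 0.229 in)
Initial abstraction Ia = S/5 = (100/437)/5 = 20/437 ≈ 0.046 in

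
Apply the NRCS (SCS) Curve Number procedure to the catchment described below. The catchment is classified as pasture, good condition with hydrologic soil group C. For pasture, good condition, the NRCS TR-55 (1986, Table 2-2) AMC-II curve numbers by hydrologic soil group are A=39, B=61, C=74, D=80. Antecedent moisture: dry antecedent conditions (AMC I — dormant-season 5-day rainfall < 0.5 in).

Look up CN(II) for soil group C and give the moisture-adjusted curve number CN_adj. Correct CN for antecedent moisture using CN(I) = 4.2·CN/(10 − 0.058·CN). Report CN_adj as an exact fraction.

NRCS table: pasture, good condition, soil group C → CN(II) = 74
CN(I) from CN(II)=74: (4.2·74)/(10 − 0.058·74) = 77700/1427 ≈ 54.450

CN_adj = 77700/1427 ≈ 54.450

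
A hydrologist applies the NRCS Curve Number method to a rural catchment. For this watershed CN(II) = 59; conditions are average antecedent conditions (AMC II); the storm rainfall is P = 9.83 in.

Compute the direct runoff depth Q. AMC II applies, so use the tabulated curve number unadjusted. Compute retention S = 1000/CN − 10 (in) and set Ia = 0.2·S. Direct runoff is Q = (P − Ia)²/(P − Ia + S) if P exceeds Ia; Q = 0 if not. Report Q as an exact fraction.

Q = 2479741209/535702300 in ≈ 4.629 in

AMC II — tabulated CN = 59 applies directly.
S = 1000/59 − 10 = 410/59 in ≈ 6.949 in
Initial abstraction Ia = S/5 = (410/59)/5 = 82/59 ≈ 1.390 in
P − Ia = 9.830 − 1.390 = 49797/5900 ≈ 8.440 in (> 0, runoff occurs)
Q: (49797/5900)² ÷ (90797/5900) = 2479741209/535702300 in (≈ 4.629 in)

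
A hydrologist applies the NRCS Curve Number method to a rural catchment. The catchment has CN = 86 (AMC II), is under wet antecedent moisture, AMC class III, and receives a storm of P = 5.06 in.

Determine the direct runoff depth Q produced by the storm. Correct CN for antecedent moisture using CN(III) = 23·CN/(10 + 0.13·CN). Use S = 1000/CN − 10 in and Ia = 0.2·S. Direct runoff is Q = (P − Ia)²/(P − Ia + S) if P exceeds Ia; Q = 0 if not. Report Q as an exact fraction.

Q = 59154509089/13757830650 in ≈ 4.300 in

Wet (AMC III): CN(III) = 23·86/(10 + 0.13·86) = 1978/(1059/50) = 98900/1059 ≈ 93.390
Max retention: S = 1000/(98900/1059) − 10 = 700/989 in (≈ 0.708 in)
Initial abstraction Ia = S/5 = (700/989)/5 = 140/989 ≈ 0.142 in
Excess rainfall: 5.060 − 0.142 = 4.918 in; P > Ia so Q > 0
Q = (243217/49450)²/((243217/49450) + 700/989) = (59154509089/2445302500)/(278217/49450) = 59154509089/13757830650 in ≈ 4.300 in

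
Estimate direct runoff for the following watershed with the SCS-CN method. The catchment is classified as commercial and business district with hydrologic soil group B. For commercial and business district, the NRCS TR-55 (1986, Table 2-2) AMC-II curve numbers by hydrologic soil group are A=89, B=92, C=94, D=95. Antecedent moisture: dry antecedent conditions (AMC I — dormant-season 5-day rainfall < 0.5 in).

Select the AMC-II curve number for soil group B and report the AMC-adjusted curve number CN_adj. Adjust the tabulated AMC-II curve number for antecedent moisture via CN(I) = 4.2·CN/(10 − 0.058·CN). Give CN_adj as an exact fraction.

CN_adj = 48300/583 ≈ 82.847

NRCS table: commercial and business district, soil group B → CN(II) = 92
CN(I) from CN(II)=92: (4.2·92)/(10 − 0.058·92) = 48300/583 ≈ 82.847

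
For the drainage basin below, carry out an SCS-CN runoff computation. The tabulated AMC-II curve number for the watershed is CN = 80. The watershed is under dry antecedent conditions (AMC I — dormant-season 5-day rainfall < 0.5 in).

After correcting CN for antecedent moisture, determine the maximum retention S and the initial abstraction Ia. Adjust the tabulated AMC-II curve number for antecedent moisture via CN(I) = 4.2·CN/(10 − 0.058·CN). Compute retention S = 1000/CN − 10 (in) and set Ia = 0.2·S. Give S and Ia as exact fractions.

S = 125/21 in ≈ 5.952 in; Ia = 25/21 in ≈ 1.190 in

Dry (AMC I): CN(I) = 4.2·80/(10 − 0.058·80) = 336/(134/25) = 4200/67 ≈ 62.687
Max retention: S = 1000/(4200/67) − 10 = 125/21 in (≈ 5.952 in)
Ia = 0.2S: 0.2·5.952 = 1.190 in (exactly 25/21)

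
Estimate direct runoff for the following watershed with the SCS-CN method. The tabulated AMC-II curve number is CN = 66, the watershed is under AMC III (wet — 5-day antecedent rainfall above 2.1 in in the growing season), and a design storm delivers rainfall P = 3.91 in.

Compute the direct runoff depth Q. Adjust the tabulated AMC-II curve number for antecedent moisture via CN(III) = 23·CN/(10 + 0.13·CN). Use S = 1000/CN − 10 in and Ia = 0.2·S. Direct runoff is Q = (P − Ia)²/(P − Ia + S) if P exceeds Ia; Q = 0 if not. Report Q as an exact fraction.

CN(III) from CN(II)=66: (23·66)/(10 + 0.13·66) = 75900/929 ≈ 81.701
Max retention: S = 1000/(75900/929) − 10 = 1700/759 in (≈ 2.240 in)
Ia = 0.2·(1700/759) = 340/759 in ≈ 0.448 in
Excess rainfall: 3.910 − 0.448 = 3.462 in; P > Ia so Q > 0
Q: (262769/75900)² ÷ (432769/75900) = 4061620433/1932186300 in (≈ 2.102 in)

Q = 4061620433/1932186300 in ≈ 2.102 in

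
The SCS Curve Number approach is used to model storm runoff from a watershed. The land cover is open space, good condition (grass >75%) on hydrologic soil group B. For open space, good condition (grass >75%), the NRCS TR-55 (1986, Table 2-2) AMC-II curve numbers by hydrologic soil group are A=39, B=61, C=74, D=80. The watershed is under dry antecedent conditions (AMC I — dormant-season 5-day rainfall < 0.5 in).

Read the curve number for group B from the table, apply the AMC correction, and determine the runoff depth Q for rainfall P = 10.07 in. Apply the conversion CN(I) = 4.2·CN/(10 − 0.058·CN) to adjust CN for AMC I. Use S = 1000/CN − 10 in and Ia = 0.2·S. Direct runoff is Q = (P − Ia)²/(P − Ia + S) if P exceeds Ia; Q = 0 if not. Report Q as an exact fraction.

NRCS table: open space, good condition (grass >75%), soil group B → CN(II) = 61
Dry (AMC I): CN(I) = 4.2·61/(10 − 0.058·61) = (1281/5)/(3231/500) = 42700/1077 ≈ 39.647
Max retention: S = 1000/(42700/1077) − 10 = 6500/427 in (≈ 15.222 in)
Ia = 0.2S: 0.2·15.222 = 3.044 in (exactly 1300/427)
Excess rainfall: 10.070 − 3.044 = 7.026 in; P > Ia so Q > 0
Runoff Q = (P−Ia)²/(P−Ia+S) = (7.026)²/(7.026+15.222) = 89993400121/40564530300 ≈ 2.219 in

Q = 89993400121/40564530300 in ≈ 2.219 in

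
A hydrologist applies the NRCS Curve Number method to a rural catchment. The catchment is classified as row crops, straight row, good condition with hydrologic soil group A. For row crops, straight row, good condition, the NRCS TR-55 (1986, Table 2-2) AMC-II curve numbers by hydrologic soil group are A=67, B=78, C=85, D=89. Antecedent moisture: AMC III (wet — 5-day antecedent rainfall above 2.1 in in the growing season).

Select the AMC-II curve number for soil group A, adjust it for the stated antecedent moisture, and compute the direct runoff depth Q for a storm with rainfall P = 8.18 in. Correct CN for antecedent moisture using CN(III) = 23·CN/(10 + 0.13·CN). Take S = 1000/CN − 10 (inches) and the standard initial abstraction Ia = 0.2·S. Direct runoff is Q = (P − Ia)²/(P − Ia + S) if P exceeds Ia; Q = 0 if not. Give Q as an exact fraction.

NRCS table: row crops, straight row, good condition, soil group A → CN(II) = 67
CN(III) from CN(II)=67: (23·67)/(10 + 0.13·67) = 154100/1871 ≈ 82.362
Max retention: S = 1000/(154100/1871) − 10 = 3300/1541 in (≈ 2.141 in)
Initial abstraction Ia = S/5 = (3300/1541)/5 = 660/1541 ≈ 0.428 in
Excess rainfall: 8.180 − 0.428 = 7.752 in; P > Ia so Q > 0
Q: (597269/77050)² ÷ (762269/77050) = 356730258361/58732826450 in (≈ 6.074 in)

Q = 356730258361/58732826450 in ≈ 6.074 in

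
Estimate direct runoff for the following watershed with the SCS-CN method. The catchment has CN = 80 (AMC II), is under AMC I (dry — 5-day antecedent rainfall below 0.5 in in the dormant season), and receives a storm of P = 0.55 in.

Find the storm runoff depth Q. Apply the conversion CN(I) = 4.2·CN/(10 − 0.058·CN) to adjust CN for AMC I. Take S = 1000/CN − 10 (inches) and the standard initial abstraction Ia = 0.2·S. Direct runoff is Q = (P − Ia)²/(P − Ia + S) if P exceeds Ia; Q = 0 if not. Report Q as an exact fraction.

CN(I) from CN(II)=80: (4.2·80)/(10 − 0.058·80) = 4200/67 ≈ 62.687
Retention S: 1000/CN − 10 with CN=62.687 → S = 125/21 ≈ 5.952 in
Initial abstraction Ia = S/5 = (125/21)/5 = 25/21 ≈ 1.190 in
P = 0.550 ≤ Ia = 1.190 in: entire storm abstracted, Q = 0.

Q = 0 in ≈ 0.000 in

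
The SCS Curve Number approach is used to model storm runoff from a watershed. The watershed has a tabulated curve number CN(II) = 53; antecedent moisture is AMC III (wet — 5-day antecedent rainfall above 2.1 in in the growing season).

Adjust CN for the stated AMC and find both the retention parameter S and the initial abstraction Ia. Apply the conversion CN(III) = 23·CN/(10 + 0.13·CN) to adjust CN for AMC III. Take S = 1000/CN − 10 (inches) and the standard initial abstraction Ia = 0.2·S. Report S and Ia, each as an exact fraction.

Wet (AMC III): CN(III) = 23·53/(10 + 0.13·53) = 1219/(1689/100) = 121900/1689 ≈ 72.173
Retention S: 1000/CN − 10 with CN=72.173 → S = 4700/1219 ≈ 3.856 in
Initial abstraction Ia = S/5 = (4700/1219)/5 = 940/1219 ≈ 0.771 in

S = 4700/1219 in ≈ 3.856 in; Ia = 940/1219 in ≈ 0.771 in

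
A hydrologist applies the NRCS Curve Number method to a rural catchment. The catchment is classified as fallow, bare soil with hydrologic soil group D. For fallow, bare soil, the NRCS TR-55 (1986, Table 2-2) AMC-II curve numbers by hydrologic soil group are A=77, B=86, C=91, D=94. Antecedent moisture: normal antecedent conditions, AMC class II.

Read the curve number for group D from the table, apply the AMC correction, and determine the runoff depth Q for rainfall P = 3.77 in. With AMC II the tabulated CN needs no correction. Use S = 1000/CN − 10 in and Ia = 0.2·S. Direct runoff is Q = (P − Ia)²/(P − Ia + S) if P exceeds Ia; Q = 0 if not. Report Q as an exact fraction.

Q = 293060161/94559300 in ≈ 3.099 in

NRCS table: fallow, bare soil, soil group D → CN(II) = 94
Average conditions: CN = 94 (no AMC adjustment).
Max retention: S = 1000/94 − 10 = 30/47 in (≈ 0.638 in)
Ia = 0.2S: 0.2·0.638 = 0.128 in (exactly 6/47)
Since P=3.770 > Ia=0.128: effective rainfall P−Ia = 17119/4700 in
Q = (17119/4700)²/((17119/4700) + 30/47) = (293060161/22090000)/(20119/4700) = 293060161/94559300 in ≈ 3.099 in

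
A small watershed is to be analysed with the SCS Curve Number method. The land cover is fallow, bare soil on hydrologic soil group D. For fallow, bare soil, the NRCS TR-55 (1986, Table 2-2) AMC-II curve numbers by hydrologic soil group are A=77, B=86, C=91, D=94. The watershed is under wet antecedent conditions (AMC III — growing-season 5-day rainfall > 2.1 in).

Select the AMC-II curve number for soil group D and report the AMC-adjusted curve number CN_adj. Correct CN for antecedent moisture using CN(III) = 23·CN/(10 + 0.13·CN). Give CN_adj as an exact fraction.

NRCS table: fallow, bare soil, soil group D → CN(II) = 94
CN(III) from CN(II)=94: (23·94)/(10 + 0.13·94) = 108100/1111 ≈ 97.300

CN_adj = 108100/1111 ≈ 97.300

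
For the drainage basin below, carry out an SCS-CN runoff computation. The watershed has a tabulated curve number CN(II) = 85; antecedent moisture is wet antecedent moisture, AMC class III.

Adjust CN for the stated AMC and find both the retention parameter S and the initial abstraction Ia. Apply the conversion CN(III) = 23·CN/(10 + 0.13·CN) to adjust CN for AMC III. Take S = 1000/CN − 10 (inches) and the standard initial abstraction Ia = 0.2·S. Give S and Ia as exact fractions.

S = 300/391 in ≈ 0.767 in; Ia = 60/391 in ≈ 0.153 in

Wet (AMC III): CN(III) = 23·85/(10 + 0.13·85) = 1955/(421/20) = 39100/421 ≈ 92.874
S = 1000/(39100/421) − 10 = 300/391 in ≈ 0.767 in
Initial abstraction Ia = S/5 = (300/391)/5 = 60/391 ≈ 0.153 in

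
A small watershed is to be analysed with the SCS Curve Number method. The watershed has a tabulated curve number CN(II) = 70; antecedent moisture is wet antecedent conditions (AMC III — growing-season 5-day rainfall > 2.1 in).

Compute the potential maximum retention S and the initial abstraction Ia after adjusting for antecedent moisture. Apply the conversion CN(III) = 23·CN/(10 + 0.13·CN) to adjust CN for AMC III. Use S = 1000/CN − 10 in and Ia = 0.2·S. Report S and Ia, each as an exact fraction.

Adjust CN=70 to AMC III: 23·70/(10 + 0.13·70) → 1610 ÷ (191/10) = 16100/191 ≈ 84.293
S = 1000/(16100/191) − 10 = 300/161 in ≈ 1.863 in
Ia = 0.2S: 0.2·1.863 = 0.373 in (exactly 60/161)

S = 300/161 in ≈ 1.863 in; Ia = 60/161 in ≈ 0.373 in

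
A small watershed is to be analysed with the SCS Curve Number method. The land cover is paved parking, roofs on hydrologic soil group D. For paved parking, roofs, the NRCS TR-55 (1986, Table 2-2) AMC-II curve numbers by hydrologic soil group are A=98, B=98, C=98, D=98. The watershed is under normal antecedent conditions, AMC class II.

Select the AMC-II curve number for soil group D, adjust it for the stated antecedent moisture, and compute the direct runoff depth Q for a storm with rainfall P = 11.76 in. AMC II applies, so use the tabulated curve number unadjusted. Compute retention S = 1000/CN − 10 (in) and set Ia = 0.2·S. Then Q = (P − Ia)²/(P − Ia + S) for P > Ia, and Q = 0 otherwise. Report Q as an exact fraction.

NRCS table: paved parking, roofs, soil group D → CN(II) = 98
AMC II — tabulated CN = 98 applies directly.
S = 1000/98 − 10 = 10/49 in ≈ 0.204 in
Initial abstraction Ia = S/5 = (10/49)/5 = 2/49 ≈ 0.041 in
Excess rainfall: 11.760 − 0.041 = 11.719 in; P > Ia so Q > 0
Q = (14356/1225)²/((14356/1225) + 10/49) = (206094736/1500625)/(14606/1225) = 103047368/8946175 in ≈ 11.519 in

Q = 103047368/8946175 in ≈ 11.519 in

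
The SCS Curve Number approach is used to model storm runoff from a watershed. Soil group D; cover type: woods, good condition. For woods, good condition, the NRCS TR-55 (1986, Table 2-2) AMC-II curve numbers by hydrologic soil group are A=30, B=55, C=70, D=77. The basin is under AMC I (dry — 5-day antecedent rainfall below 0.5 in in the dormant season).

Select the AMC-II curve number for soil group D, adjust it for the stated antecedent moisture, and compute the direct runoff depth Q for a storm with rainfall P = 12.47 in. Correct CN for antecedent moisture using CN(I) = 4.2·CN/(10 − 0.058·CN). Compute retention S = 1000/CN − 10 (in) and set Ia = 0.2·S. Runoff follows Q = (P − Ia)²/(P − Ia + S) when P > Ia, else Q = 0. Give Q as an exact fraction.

NRCS table: woods, good condition, soil group D → CN(II) = 77
CN(I) from CN(II)=77: (4.2·77)/(10 − 0.058·77) = 161700/2767 ≈ 58.439
S = 1000/(161700/2767) − 10 = 11500/1617 in ≈ 7.112 in
Ia = 0.2·(11500/1617) = 2300/1617 in ≈ 1.422 in
Excess rainfall: 12.470 − 1.422 = 11.048 in; P > Ia so Q > 0
Q: (1786399/161700)² ÷ (2936399/161700) = 3191221387201/474815718300 in (≈ 6.721 in)

Q = 3191221387201/474815718300 in ≈ 6.721 in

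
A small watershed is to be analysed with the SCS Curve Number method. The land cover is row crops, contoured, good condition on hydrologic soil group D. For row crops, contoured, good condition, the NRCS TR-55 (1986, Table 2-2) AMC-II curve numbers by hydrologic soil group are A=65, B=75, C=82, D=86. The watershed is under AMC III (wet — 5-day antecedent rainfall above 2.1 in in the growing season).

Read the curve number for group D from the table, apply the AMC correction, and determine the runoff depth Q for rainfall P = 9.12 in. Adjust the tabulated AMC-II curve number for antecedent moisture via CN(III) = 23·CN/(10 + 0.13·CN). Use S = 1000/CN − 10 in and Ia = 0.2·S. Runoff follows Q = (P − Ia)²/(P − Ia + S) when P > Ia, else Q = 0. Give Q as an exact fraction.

NRCS table: row crops, contoured, good condition, soil group D → CN(II) = 86
Adjust CN=86 to AMC III: 23·86/(10 + 0.13·86) → 1978 ÷ (1059/50) = 98900/1059 ≈ 93.390
S = 1000/(98900/1059) − 10 = 700/989 in ≈ 0.708 in
Initial abstraction Ia = S/5 = (700/989)/5 = 140/989 ≈ 0.142 in
P − Ia = 9.120 − 0.142 = 221992/24725 ≈ 8.978 in (> 0, runoff occurs)
Q = (221992/24725)²/((221992/24725) + 700/989) = (49280448064/611325625)/(239492/24725) = 12320112016/1480359925 in ≈ 8.322 in

Q = 12320112016/1480359925 in ≈ 8.322 in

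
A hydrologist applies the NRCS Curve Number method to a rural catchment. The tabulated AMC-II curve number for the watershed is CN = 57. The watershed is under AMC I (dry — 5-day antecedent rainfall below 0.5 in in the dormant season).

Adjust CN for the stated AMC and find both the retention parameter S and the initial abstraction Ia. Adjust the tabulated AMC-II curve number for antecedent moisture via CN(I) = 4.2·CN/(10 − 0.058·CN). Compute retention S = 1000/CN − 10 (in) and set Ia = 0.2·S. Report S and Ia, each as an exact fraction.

S = 21500/1197 in ≈ 17.962 in; Ia = 4300/1197 in ≈ 3.592 in

Dry (AMC I): CN(I) = 4.2·57/(10 − 0.058·57) = (1197/5)/(3347/500) = 119700/3347 ≈ 35.763
Max retention: S = 1000/(119700/3347) − 10 = 21500/1197 in (≈ 17.962 in)
Ia = 0.2·(21500/1197) = 4300/1197 in ≈ 3.592 in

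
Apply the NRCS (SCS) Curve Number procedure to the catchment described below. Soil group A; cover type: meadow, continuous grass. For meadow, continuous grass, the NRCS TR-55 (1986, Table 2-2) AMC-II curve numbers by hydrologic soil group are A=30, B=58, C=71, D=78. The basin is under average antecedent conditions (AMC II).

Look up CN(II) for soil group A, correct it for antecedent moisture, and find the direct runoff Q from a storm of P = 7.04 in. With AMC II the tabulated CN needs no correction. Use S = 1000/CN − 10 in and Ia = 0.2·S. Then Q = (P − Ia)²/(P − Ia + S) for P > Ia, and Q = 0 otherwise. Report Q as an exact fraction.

NRCS table: meadow, continuous grass, soil group A → CN(II) = 30
Average conditions: CN = 30 (no AMC adjustment).
Retention S: 1000/CN − 10 with CN=30.000 → S = 70/3 ≈ 23.333 in
Ia = 0.2·(70/3) = 14/3 in ≈ 4.667 in
P − Ia = 7.040 − 4.667 = 178/75 ≈ 2.373 in (> 0, runoff occurs)
Q = (178/75)²/((178/75) + 70/3) = (31684/5625)/(1928/75) = 7921/36150 in ≈ 0.219 in

Q = 7921/36150 in ≈ 0.219 in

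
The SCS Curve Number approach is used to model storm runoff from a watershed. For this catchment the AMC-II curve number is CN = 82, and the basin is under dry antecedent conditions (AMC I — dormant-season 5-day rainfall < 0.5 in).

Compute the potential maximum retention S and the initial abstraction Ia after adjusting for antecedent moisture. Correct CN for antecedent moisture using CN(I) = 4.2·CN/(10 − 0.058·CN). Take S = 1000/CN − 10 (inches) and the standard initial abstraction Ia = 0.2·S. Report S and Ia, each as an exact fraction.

Dry (AMC I): CN(I) = 4.2·82/(10 − 0.058·82) = (1722/5)/(1311/250) = 28700/437 ≈ 65.675
S = 1000/(28700/437) − 10 = 1500/287 in ≈ 5.226 in
Initial abstraction Ia = S/5 = (1500/287)/5 = 300/287 ≈ 1.045 in

S = 1500/287 in ≈ 5.226 in; Ia = 300/287 in ≈ 1.045 in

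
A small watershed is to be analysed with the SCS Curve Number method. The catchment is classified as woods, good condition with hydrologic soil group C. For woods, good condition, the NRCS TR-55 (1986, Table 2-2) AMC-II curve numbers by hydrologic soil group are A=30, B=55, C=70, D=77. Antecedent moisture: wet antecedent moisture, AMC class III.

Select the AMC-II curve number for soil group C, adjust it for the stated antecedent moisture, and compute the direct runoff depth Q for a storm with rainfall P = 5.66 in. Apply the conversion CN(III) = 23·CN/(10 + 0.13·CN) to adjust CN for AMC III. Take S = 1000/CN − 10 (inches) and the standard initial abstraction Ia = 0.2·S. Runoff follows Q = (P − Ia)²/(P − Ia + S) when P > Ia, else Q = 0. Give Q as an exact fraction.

Q = 1811608969/463382150 in ≈ 3.910 in

NRCS table: woods, good condition, soil group C → CN(II) = 70
Adjust CN=70 to AMC III: 23·70/(10 + 0.13·70) → 1610 ÷ (191/10) = 16100/191 ≈ 84.293
S = 1000/(16100/191) − 10 = 300/161 in ≈ 1.863 in
Initial abstraction Ia = S/5 = (300/161)/5 = 60/161 ≈ 0.373 in
Since P=5.660 > Ia=0.373: effective rainfall P−Ia = 42563/8050 in
Q: (42563/8050)² ÷ (57563/8050) = 1811608969/463382150 in (≈ 3.910 in)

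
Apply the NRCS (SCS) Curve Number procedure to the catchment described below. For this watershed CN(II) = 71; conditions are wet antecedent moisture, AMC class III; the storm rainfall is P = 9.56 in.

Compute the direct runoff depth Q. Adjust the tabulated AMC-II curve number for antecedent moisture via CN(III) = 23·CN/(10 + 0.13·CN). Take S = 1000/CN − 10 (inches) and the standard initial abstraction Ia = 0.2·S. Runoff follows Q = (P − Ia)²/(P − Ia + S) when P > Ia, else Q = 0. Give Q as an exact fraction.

Adjust CN=71 to AMC III: 23·71/(10 + 0.13·71) → 1633 ÷ (1923/100) = 163300/1923 ≈ 84.919
Retention S: 1000/CN − 10 with CN=84.919 → S = 2900/1633 ≈ 1.776 in
Ia = 0.2·(2900/1633) = 580/1633 in ≈ 0.355 in
Excess rainfall: 9.560 − 0.355 = 9.205 in; P > Ia so Q > 0
Runoff Q = (P−Ia)²/(P−Ia+S) = (9.205)²/(9.205+1.776) = 141215869369/18301316775 ≈ 7.716 in

Q = 141215869369/18301316775 in ≈ 7.716 in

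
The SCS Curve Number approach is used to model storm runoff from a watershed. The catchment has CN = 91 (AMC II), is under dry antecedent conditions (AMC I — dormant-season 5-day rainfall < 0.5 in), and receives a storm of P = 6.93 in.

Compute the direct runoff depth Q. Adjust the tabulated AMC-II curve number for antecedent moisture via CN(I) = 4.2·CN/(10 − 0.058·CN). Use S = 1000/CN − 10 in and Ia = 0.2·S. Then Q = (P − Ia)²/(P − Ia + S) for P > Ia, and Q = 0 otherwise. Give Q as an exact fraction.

Q = 56427898827/11921263900 in ≈ 4.733 in

Adjust CN=91 to AMC I: 4.2·91/(10 − 0.058·91) → (1911/5) ÷ (2361/500) = 63700/787 ≈ 80.940
Retention S: 1000/CN − 10 with CN=80.940 → S = 1500/637 ≈ 2.355 in
Ia = 0.2·(1500/637) = 300/637 in ≈ 0.471 in
Excess rainfall: 6.930 − 0.471 = 6.459 in; P > Ia so Q > 0
Q = (411441/63700)²/((411441/63700) + 1500/637) = (169283696481/4057690000)/(561441/63700) = 56427898827/11921263900 in ≈ 4.733 in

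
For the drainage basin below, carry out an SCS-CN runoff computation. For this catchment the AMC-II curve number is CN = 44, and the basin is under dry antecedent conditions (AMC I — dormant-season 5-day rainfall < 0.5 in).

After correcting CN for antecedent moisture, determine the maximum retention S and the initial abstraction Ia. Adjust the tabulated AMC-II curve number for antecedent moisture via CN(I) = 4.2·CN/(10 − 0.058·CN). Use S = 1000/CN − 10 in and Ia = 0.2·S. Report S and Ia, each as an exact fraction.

CN(I) from CN(II)=44: (4.2·44)/(10 − 0.058·44) = 3300/133 ≈ 24.812
S = 1000/(3300/133) − 10 = 1000/33 in ≈ 30.303 in
Initial abstraction Ia = S/5 = (1000/33)/5 = 200/33 ≈ 6.061 in

S = 1000/33 in ≈ 30.303 in; Ia = 200/33 in ≈ 6.061 in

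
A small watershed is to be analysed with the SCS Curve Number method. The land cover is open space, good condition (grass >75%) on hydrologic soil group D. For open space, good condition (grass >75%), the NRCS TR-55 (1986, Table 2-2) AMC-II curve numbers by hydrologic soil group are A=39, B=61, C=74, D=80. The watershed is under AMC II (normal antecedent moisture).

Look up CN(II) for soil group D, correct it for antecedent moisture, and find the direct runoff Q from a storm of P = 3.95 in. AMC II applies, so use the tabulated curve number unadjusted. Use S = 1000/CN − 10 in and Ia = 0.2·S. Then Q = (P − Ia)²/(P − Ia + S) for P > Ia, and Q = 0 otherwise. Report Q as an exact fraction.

NRCS table: open space, good condition (grass >75%), soil group D → CN(II) = 80
CN(II) = 80; AMC II needs no correction.
S = 1000/80 − 10 = 5/2 in ≈ 2.500 in
Ia = 0.2S: 0.2·2.500 = 0.500 in (exactly 1/2)
Excess rainfall: 3.950 − 0.500 = 3.450 in; P > Ia so Q > 0
Q = (69/20)²/((69/20) + 5/2) = (4761/400)/(119/20) = 4761/2380 in ≈ 2.000 in

Q = 4761/2380 in ≈ 2.000 in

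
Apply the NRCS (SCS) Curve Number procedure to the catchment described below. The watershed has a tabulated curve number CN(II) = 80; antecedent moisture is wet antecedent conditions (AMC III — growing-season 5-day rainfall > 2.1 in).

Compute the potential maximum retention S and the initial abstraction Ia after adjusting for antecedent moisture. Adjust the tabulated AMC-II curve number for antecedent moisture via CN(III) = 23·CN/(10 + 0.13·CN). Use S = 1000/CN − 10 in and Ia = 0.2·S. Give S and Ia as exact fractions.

S = 25/23 in ≈ 1.087 in; Ia = 5/23 in ≈ 0.217 in

Wet (AMC III): CN(III) = 23·80/(10 + 0.13·80) = 1840/(102/5) = 4600/51 ≈ 90.196
Max retention: S = 1000/(4600/51) − 10 = 25/23 in (≈ 1.087 in)
Ia = 0.2·(25/23) = 5/23 in ≈ 0.217 in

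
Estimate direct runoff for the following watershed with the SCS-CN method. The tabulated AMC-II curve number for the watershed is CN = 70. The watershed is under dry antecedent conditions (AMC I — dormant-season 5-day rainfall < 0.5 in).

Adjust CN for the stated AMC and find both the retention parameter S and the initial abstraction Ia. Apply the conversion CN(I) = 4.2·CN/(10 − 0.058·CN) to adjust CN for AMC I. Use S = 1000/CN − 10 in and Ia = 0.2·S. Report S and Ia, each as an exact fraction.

Dry (AMC I): CN(I) = 4.2·70/(10 − 0.058·70) = 294/(297/50) = 4900/99 ≈ 49.495
S = 1000/(4900/99) − 10 = 500/49 in ≈ 10.204 in
Ia = 0.2S: 0.2·10.204 = 2.041 in (exactly 100/49)

S = 500/49 in ≈ 10.204 in; Ia = 100/49 in ≈ 2.041 in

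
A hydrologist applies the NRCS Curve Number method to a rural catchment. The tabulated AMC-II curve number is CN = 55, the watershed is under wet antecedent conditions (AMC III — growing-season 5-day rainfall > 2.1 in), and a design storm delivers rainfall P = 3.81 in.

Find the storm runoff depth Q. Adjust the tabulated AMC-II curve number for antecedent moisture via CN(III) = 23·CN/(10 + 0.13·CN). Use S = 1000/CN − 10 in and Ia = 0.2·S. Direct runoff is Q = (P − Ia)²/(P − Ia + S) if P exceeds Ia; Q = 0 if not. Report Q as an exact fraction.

Adjust CN=55 to AMC III: 23·55/(10 + 0.13·55) → 1265 ÷ (343/20) = 25300/343 ≈ 73.761
Max retention: S = 1000/(25300/343) − 10 = 900/253 in (≈ 3.557 in)
Initial abstraction Ia = S/5 = (900/253)/5 = 180/253 ≈ 0.711 in
Excess rainfall: 3.810 − 0.711 = 3.099 in; P > Ia so Q > 0
Q: (78393/25300)² ÷ (168393/25300) = 2048487483/1420114300 in (≈ 1.442 in)

Q = 2048487483/1420114300 in ≈ 1.442 in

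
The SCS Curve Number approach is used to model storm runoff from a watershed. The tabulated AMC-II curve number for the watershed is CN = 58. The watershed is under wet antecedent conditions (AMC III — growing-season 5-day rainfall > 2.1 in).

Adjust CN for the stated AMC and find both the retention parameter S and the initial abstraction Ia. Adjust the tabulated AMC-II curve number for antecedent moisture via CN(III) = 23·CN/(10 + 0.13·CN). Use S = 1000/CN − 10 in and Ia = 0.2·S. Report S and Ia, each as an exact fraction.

Adjust CN=58 to AMC III: 23·58/(10 + 0.13·58) → 1334 ÷ (877/50) = 66700/877 ≈ 76.055
Retention S: 1000/CN − 10 with CN=76.055 → S = 2100/667 ≈ 3.148 in
Ia = 0.2·(2100/667) = 420/667 in ≈ 0.630 in

S = 2100/667 in ≈ 3.148 in; Ia = 420/667 in ≈ 0.630 in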